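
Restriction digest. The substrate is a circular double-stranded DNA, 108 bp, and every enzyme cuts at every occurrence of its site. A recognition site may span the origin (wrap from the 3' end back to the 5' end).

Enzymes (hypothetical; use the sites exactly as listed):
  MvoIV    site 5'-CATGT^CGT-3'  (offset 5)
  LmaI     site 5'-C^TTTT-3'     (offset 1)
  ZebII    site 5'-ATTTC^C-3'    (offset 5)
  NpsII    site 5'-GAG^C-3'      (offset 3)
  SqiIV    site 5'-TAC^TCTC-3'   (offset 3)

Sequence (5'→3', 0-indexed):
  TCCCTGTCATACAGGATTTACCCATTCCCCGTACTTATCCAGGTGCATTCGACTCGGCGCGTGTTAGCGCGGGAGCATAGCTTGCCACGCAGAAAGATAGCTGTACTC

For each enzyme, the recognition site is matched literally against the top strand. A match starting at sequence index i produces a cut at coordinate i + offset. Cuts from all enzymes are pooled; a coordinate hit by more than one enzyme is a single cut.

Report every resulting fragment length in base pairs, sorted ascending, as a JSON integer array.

Scan for sites:
  MvoIV (CATGTCGT, off=5): no sites
  LmaI (CTTTT, off=1): no sites
  ZebII (ATTTCC, off=5): no sites
  NpsII (GAGC, off=3): starts [72] → cuts [75]
  SqiIV (TACTCTC, off=3): starts [103] → cuts [106]

All cut coordinates (distinct, sorted): [75, 106]

Fragment lengths:
  75→106: 31 bp
  106→75 (wrap): 108-106+75 = 77 bp

[31,77]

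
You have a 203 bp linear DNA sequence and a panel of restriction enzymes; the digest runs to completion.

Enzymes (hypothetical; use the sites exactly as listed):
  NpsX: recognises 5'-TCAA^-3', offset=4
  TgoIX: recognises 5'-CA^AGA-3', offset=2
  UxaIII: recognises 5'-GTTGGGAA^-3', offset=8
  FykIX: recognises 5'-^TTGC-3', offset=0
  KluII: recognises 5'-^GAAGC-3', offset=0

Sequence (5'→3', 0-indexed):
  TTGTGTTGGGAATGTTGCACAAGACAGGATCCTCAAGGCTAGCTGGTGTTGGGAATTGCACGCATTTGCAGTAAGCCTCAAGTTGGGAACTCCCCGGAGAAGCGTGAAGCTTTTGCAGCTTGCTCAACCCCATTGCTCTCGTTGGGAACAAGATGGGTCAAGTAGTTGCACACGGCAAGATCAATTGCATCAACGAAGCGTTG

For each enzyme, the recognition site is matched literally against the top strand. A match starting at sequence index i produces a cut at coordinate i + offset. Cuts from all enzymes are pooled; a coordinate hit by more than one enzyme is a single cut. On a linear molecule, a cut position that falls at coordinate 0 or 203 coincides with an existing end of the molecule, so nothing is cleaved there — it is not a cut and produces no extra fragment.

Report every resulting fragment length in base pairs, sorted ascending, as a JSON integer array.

Site scan:
  NpsX (TCAA, off=4): starts [32, 77, 123, 157, 180, 189] → cuts [36, 81, 127, 161, 184, 193]
  TgoIX (CAAGA, off=2): starts [19, 148, 175] → cuts [21, 150, 177]
  UxaIII (GTTGGGAA, off=8): starts [4, 47, 81, 140] → cuts [12, 55, 89, 148]
  FykIX (TTGC, off=0): starts [14, 55, 65, 112, 119, 132, 165, 184] → cuts [14, 55, 65, 112, 119, 132, 165, 184]
  KluII (GAAGC, off=0): starts [98, 105, 194] → cuts [98, 105, 194]

All cut coordinates (distinct, sorted): [12, 14, 21, 36, 55, 65, 81, 89, 98, 105, 112, 119, 127, 132, 148, 150, 161, 165, 177, 184, 193, 194]

Fragment lengths:
  [0,12): 12 bp
  [12,14): 2 bp
  [14,21): 7 bp
  [21,36): 15 bp
  [36,55): 19 bp
  [55,65): 10 bp
  [65,81): 16 bp
  [81,89): 8 bp
  [89,98): 9 bp
  [98,105): 7 bp
  [105,112): 7 bp
  [112,119): 7 bp
  [119,127): 8 bp
  [127,132): 5 bp
  [132,148): 16 bp
  [148,150): 2 bp
  [150,161): 11 bp
  [161,165): 4 bp
  [165,177): 12 bp
  [177,184): 7 bp
  [184,193): 9 bp
  [193,194): 1 bp
  [194,203): 9 bp

[1,2,2,4,5,7,7,7,7,7,8,8,9,9,9,10,11,12,12,15,16,16,19]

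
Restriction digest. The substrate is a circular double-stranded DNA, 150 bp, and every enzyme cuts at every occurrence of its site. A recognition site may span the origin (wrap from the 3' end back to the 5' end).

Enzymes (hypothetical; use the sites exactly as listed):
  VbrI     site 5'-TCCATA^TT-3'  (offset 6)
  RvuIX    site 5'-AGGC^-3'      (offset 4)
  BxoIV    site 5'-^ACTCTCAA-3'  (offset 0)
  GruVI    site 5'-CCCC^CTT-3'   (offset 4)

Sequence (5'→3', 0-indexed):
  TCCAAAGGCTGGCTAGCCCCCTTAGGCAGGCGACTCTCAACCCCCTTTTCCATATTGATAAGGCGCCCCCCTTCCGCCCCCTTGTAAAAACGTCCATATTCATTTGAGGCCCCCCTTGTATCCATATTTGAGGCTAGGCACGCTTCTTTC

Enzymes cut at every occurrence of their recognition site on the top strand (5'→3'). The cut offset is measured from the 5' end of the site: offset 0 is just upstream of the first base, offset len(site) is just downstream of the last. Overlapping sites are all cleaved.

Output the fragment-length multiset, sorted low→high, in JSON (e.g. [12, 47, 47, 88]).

[1,4,4,5,6,7,8,10,10,10,11,12,12,12,18,20]

Site scan:
  VbrI (TCCATATT, off=6): starts [48, 92, 120] → cuts [54, 98, 126]
  RvuIX (AGGC, off=4): starts [5, 23, 27, 60, 106, 130, 135] → cuts [9, 27, 31, 64, 110, 134, 139]
  BxoIV (ACTCTCAA, off=0): starts [32] → cuts [32]
  GruVI (CCCCCTT, off=4): starts [16, 40, 66, 76, 110] → cuts [20, 44, 70, 80, 114]

All cut coordinates (distinct, sorted): [9, 20, 27, 31, 32, 44, 54, 64, 70, 80, 98, 110, 114, 126, 134, 139]

Fragment lengths:
  9→20: 11 bp
  20→27: 7 bp
  27→31: 4 bp
  31→32: 1 bp
  32→44: 12 bp
  44→54: 10 bp
  54→64: 10 bp
  64→70: 6 bp
  70→80: 10 bp
  80→98: 18 bp
  98→110: 12 bp
  110→114: 4 bp
  114→126: 12 bp
  126→134: 8 bp
  134→139: 5 bp
  139→9 (wrap): 150-139+9 = 20 bp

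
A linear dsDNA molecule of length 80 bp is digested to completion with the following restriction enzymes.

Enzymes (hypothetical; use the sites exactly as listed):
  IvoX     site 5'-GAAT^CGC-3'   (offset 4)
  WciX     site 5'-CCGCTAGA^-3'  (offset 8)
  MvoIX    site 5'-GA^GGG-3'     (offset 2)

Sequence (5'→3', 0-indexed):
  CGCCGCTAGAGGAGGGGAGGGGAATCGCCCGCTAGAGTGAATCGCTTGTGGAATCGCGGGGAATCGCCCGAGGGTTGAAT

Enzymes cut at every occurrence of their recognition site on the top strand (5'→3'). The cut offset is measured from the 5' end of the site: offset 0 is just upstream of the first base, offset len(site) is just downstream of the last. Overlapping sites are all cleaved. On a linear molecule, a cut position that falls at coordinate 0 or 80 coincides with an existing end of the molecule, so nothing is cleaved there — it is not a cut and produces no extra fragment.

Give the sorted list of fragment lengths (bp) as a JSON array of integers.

[3,5,6,7,7,9,10,10,11,12]

Per-enzyme occurrences:
  IvoX (GAATCGC, off=4): starts [21, 38, 50, 60] → cuts [25, 42, 54, 64]
  WciX (CCGCTAGA, off=8): starts [2, 28] → cuts [10, 36]
  MvoIX (GAGGG, off=2): starts [11, 16, 69] → cuts [13, 18, 71]

All cut coordinates (distinct, sorted): [10, 13, 18, 25, 36, 42, 54, 64, 71]

Fragments:
  [0,10): 10 bp
  [10,13): 3 bp
  [13,18): 5 bp
  [18,25): 7 bp
  [25,36): 11 bp
  [36,42): 6 bp
  [42,54): 12 bp
  [54,64): 10 bp
  [64,71): 7 bp
  [71,80): 9 bp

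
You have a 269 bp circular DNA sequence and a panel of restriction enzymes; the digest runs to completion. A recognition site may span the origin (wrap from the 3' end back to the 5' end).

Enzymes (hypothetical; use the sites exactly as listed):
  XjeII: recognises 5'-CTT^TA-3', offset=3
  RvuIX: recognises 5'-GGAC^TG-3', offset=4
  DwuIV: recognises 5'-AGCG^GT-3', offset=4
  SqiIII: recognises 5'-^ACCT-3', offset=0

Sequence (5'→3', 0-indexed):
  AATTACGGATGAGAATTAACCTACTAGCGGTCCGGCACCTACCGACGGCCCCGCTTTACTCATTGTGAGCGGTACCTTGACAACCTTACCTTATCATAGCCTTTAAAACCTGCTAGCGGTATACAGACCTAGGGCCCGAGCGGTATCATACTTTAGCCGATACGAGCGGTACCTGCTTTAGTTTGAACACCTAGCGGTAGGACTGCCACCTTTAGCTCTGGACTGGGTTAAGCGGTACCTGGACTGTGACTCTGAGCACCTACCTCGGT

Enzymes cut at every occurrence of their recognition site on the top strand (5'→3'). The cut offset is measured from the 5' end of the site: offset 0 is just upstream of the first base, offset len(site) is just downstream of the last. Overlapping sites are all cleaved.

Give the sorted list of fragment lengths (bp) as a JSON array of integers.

Scan for sites:
  XjeII CTTTA/3: at [53, 100, 150, 175, 209] ⇒ [56, 103, 153, 178, 212]
  RvuIX GGACTG/4: at [199, 219, 240] ⇒ [203, 223, 244]
  DwuIV AGCGGT/4: at [25, 67, 114, 138, 164, 192, 230] ⇒ [29, 71, 118, 142, 168, 196, 234]
  SqiIII ACCT/0: at [18, 36, 73, 82, 87, 107, 126, 170, 188, 207, 236, 257, 261] ⇒ [18, 36, 73, 82, 87, 107, 126, 170, 188, 207, 236, 257, 261]

Pooled cuts: [18, 29, 36, 56, 71, 73, 82, 87, 103, 107, 118, 126, 142, 153, 168, 170, 178, 188, 196, 203, 207, 212, 223, 234, 236, 244, 257, 261]

Fragments:
  18→29: 11 bp
  29→36: 7 bp
  36→56: 20 bp
  56→71: 15 bp
  71→73: 2 bp
  73→82: 9 bp
  82→87: 5 bp
  87→103: 16 bp
  103→107: 4 bp
  107→118: 11 bp
  118→126: 8 bp
  126→142: 16 bp
  142→153: 11 bp
  153→168: 15 bp
  168→170: 2 bp
  170→178: 8 bp
  178→188: 10 bp
  188→196: 8 bp
  196→203: 7 bp
  203→207: 4 bp
  207→212: 5 bp
  212→223: 11 bp
  223→234: 11 bp
  234→236: 2 bp
  236→244: 8 bp
  244→257: 13 bp
  257→261: 4 bp
  261→18 (wrap): 269-261+18 = 26 bp

[2,2,2,4,4,4,5,5,7,7,8,8,8,8,9,10,11,11,11,11,11,13,15,15,16,16,20,26]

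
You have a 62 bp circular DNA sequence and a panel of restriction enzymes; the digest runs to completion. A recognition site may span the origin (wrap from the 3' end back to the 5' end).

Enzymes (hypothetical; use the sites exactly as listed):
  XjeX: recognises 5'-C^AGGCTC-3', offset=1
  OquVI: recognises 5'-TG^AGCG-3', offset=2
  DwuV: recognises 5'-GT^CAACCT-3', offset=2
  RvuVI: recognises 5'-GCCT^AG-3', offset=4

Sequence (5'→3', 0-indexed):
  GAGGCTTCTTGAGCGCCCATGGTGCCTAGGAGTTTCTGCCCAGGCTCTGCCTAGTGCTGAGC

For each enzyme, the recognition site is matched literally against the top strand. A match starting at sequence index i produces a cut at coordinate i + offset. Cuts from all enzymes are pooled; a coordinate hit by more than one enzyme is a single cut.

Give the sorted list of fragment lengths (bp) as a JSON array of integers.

[7,11,14,14,16]

Per-enzyme occurrences:
  XjeX CAGGCTC/1: at [40] ⇒ [41]
  OquVI TGAGCG/2: at [9, 57] ⇒ [11, 59]
  DwuV (GTCAACCT, off=2): no sites
  RvuVI GCCTAG/4: at [23, 48] ⇒ [27, 52]

Pooled cuts: [11, 27, 41, 52, 59]

Fragment lengths:
  11→27: 16 bp
  27→41: 14 bp
  41→52: 11 bp
  52→59: 7 bp
  59→11 (wrap): 62-59+11 = 14 bp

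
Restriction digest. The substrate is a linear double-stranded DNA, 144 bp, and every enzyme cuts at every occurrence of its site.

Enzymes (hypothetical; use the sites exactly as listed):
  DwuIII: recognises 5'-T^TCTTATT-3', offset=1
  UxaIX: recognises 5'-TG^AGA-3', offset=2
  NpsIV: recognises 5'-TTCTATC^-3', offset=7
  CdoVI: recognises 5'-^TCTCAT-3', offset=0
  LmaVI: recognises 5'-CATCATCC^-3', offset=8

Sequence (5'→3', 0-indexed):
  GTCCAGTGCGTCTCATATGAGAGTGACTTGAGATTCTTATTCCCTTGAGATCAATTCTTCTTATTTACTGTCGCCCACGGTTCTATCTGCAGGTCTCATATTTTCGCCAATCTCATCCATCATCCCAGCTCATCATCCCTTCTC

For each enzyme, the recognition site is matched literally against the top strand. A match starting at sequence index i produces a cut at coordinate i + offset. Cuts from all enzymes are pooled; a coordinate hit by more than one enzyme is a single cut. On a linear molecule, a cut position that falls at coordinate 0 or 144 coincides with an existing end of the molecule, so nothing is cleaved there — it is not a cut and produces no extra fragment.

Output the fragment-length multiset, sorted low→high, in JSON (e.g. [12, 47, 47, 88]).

[4,6,6,9,10,11,11,13,13,15,17,29]

Site scan:
  DwuIII (TTCTTATT, off=1): starts [33, 57] → cuts [34, 58]
  UxaIX (TGAGA, off=2): starts [17, 28, 45] → cuts [19, 30, 47]
  NpsIV (TTCTATC, off=7): starts [80] → cuts [87]
  CdoVI (TCTCAT, off=0): starts [10, 93, 110] → cuts [10, 93, 110]
  LmaVI (CATCATCC, off=8): starts [117, 130] → cuts [125, 138]

Pooled cuts: [10, 19, 30, 34, 47, 58, 87, 93, 110, 125, 138]

Fragment lengths:
  [0,10): 10 bp
  [10,19): 9 bp
  [19,30): 11 bp
  [30,34): 4 bp
  [34,47): 13 bp
  [47,58): 11 bp
  [58,87): 29 bp
  [87,93): 6 bp
  [93,110): 17 bp
  [110,125): 15 bp
  [125,138): 13 bp
  [138,144): 6 bp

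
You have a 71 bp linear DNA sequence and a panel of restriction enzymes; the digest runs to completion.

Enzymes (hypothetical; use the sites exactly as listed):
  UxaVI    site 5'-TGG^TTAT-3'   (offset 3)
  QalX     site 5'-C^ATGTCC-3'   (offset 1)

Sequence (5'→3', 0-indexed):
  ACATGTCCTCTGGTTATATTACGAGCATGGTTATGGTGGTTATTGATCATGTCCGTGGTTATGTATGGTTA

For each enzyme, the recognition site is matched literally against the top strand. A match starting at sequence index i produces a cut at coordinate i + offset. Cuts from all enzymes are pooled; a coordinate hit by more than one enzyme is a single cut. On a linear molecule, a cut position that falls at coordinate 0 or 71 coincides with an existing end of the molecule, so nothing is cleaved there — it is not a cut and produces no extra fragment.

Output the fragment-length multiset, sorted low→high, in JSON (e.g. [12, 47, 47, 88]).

[2,9,9,10,11,13,17]

Per-enzyme occurrences:
  UxaVI (TGGTTAT, off=3): starts [10, 27, 36, 55] → cuts [13, 30, 39, 58]
  QalX (CATGTCC, off=1): starts [1, 47] → cuts [2, 48]

Pooled cuts: [2, 13, 30, 39, 48, 58]

Fragment lengths:
  [0,2): 2 bp
  [2,13): 11 bp
  [13,30): 17 bp
  [30,39): 9 bp
  [39,48): 9 bp
  [48,58): 10 bp
  [58,71): 13 bp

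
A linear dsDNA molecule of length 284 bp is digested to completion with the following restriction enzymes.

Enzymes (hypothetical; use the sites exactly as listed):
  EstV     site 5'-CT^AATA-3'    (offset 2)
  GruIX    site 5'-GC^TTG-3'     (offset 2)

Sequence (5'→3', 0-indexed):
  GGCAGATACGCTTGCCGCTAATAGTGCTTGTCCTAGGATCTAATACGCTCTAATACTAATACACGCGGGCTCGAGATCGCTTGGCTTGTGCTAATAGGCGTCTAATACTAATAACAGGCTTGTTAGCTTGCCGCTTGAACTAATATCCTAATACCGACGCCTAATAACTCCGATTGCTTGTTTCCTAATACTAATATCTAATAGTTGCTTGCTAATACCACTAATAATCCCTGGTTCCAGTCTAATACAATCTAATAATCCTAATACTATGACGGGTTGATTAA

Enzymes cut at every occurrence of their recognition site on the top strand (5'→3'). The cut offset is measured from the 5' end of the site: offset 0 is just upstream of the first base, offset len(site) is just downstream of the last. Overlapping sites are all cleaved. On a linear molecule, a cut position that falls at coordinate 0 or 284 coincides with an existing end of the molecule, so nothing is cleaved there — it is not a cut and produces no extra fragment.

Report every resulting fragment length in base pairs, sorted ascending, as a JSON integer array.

Scan for sites:
  EstV (CTAATA, off=2): starts [17, 39, 49, 55, 90, 101, 107, 139, 147, 160, 184, 190, 197, 211, 220, 241, 251, 260] → cuts [19, 41, 51, 57, 92, 103, 109, 141, 149, 162, 186, 192, 199, 213, 222, 243, 253, 262]
  GruIX (GCTTG, off=2): starts [9, 25, 78, 83, 117, 125, 132, 175, 206] → cuts [11, 27, 80, 85, 119, 127, 134, 177, 208]

All cut coordinates (distinct, sorted): [11, 19, 27, 41, 51, 57, 80, 85, 92, 103, 109, 119, 127, 134, 141, 149, 162, 177, 186, 192, 199, 208, 213, 222, 243, 253, 262]

Fragments:
  [0,11): 11 bp
  [11,19): 8 bp
  [19,27): 8 bp
  [27,41): 14 bp
  [41,51): 10 bp
  [51,57): 6 bp
  [57,80): 23 bp
  [80,85): 5 bp
  [85,92): 7 bp
  [92,103): 11 bp
  [103,109): 6 bp
  [109,119): 10 bp
  [119,127): 8 bp
  [127,134): 7 bp
  [134,141): 7 bp
  [141,149): 8 bp
  [149,162): 13 bp
  [162,177): 15 bp
  [177,186): 9 bp
  [186,192): 6 bp
  [192,199): 7 bp
  [199,208): 9 bp
  [208,213): 5 bp
  [213,222): 9 bp
  [222,243): 21 bp
  [243,253): 10 bp
  [253,262): 9 bp
  [262,284): 22 bp

[5,5,6,6,6,7,7,7,7,8,8,8,8,9,9,9,9,10,10,10,11,11,13,14,15,21,22,23]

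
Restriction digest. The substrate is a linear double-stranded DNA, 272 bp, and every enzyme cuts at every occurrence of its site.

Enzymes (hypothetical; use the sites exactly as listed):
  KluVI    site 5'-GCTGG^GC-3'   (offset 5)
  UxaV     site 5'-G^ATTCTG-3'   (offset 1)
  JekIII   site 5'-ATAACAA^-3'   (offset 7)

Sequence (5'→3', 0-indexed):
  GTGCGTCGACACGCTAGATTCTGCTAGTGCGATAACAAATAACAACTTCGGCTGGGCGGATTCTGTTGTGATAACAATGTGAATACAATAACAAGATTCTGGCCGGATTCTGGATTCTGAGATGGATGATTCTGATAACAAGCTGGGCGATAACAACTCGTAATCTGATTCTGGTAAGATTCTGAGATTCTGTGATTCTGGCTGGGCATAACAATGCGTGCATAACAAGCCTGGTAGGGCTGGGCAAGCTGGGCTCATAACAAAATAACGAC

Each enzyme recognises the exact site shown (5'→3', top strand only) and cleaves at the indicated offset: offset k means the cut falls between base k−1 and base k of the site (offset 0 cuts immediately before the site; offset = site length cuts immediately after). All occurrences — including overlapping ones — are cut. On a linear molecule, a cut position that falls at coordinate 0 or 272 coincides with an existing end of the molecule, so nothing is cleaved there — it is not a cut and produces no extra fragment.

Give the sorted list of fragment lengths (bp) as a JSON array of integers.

Per-enzyme occurrences:
  KluVI GCTGGGC/5: at [50, 141, 200, 238, 247] ⇒ [55, 146, 205, 243, 252]
  UxaV GATTCTG/1: at [16, 58, 94, 105, 112, 127, 166, 177, 185, 193] ⇒ [17, 59, 95, 106, 113, 128, 167, 178, 186, 194]
  JekIII ATAACAA/7: at [31, 38, 70, 87, 134, 149, 207, 221, 256] ⇒ [38, 45, 77, 94, 141, 156, 214, 228, 263]

All cut coordinates (distinct, sorted): [17, 38, 45, 55, 59, 77, 94, 95, 106, 113, 128, 141, 146, 156, 167, 178, 186, 194, 205, 214, 228, 243, 252, 263]

Fragments:
  [0,17): 17 bp
  [17,38): 21 bp
  [38,45): 7 bp
  [45,55): 10 bp
  [55,59): 4 bp
  [59,77): 18 bp
  [77,94): 17 bp
  [94,95): 1 bp
  [95,106): 11 bp
  [106,113): 7 bp
  [113,128): 15 bp
  [128,141): 13 bp
  [141,146): 5 bp
  [146,156): 10 bp
  [156,167): 11 bp
  [167,178): 11 bp
  [178,186): 8 bp
  [186,194): 8 bp
  [194,205): 11 bp
  [205,214): 9 bp
  [214,228): 14 bp
  [228,243): 15 bp
  [243,252): 9 bp
  [252,263): 11 bp
  [263,272): 9 bp

[1,4,5,7,7,8,8,9,9,9,10,10,11,11,11,11,11,13,14,15,15,17,17,18,21]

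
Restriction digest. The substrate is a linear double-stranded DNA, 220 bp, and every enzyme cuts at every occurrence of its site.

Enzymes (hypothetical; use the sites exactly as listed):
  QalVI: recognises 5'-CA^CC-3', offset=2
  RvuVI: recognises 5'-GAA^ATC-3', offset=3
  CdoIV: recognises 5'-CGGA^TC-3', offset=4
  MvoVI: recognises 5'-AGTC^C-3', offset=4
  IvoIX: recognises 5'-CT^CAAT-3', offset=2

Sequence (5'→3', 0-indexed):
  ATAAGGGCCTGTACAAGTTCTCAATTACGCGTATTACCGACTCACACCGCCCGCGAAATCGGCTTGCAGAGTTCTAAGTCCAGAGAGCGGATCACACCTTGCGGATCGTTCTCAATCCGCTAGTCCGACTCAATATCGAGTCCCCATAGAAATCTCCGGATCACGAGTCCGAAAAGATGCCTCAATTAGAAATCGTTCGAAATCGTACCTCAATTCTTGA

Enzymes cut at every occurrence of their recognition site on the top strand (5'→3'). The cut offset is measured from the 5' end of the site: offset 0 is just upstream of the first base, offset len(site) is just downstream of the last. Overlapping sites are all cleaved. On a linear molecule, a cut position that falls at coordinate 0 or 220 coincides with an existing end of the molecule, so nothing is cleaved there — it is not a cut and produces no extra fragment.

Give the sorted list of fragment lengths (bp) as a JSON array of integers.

[5,5,7,9,9,9,9,9,9,10,10,11,11,12,13,13,21,23,25]

Per-enzyme occurrences:
  QalVI (CACC, off=2): starts [44, 94] → cuts [46, 96]
  RvuVI (GAAATC, off=3): starts [54, 148, 188, 198] → cuts [57, 151, 191, 201]
  CdoIV (CGGATC, off=4): starts [87, 101, 156] → cuts [91, 105, 160]
  MvoVI (AGTCC, off=4): starts [76, 121, 138, 165] → cuts [80, 125, 142, 169]
  IvoIX (CTCAAT, off=2): starts [19, 110, 128, 180, 208] → cuts [21, 112, 130, 182, 210]

Pooled cuts: [21, 46, 57, 80, 91, 96, 105, 112, 125, 130, 142, 151, 160, 169, 182, 191, 201, 210]

Fragments:
  [0,21): 21 bp
  [21,46): 25 bp
  [46,57): 11 bp
  [57,80): 23 bp
  [80,91): 11 bp
  [91,96): 5 bp
  [96,105): 9 bp
  [105,112): 7 bp
  [112,125): 13 bp
  [125,130): 5 bp
  [130,142): 12 bp
  [142,151): 9 bp
  [151,160): 9 bp
  [160,169): 9 bp
  [169,182): 13 bp
  [182,191): 9 bp
  [191,201): 10 bp
  [201,210): 9 bp
  [210,220): 10 bp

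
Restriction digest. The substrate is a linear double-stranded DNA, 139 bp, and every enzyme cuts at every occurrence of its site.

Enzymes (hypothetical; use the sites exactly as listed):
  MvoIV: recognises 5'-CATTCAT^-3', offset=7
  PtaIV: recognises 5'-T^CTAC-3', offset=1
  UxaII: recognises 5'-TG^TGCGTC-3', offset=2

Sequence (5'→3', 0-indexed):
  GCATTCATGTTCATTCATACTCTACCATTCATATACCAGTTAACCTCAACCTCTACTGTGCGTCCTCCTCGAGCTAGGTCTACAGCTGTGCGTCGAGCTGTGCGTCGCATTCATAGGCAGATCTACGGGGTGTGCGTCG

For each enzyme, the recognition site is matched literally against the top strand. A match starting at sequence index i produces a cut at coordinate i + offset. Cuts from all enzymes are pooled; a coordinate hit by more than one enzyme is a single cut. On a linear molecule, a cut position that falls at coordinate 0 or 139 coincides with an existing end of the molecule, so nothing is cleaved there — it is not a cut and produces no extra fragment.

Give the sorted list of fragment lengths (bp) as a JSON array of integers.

Per-enzyme occurrences:
  MvoIV CATTCAT/7: at [1, 11, 25, 107] ⇒ [8, 18, 32, 114]
  PtaIV TCTAC/1: at [20, 51, 78, 121] ⇒ [21, 52, 79, 122]
  UxaII TGTGCGTC/2: at [56, 86, 98, 130] ⇒ [58, 88, 100, 132]

Pooled cuts: [8, 18, 21, 32, 52, 58, 79, 88, 100, 114, 122, 132]

Fragment lengths:
  [0,8): 8 bp
  [8,18): 10 bp
  [18,21): 3 bp
  [21,32): 11 bp
  [32,52): 20 bp
  [52,58): 6 bp
  [58,79): 21 bp
  [79,88): 9 bp
  [88,100): 12 bp
  [100,114): 14 bp
  [114,122): 8 bp
  [122,132): 10 bp
  [132,139): 7 bp

[3,6,7,8,8,9,10,10,11,12,14,20,21]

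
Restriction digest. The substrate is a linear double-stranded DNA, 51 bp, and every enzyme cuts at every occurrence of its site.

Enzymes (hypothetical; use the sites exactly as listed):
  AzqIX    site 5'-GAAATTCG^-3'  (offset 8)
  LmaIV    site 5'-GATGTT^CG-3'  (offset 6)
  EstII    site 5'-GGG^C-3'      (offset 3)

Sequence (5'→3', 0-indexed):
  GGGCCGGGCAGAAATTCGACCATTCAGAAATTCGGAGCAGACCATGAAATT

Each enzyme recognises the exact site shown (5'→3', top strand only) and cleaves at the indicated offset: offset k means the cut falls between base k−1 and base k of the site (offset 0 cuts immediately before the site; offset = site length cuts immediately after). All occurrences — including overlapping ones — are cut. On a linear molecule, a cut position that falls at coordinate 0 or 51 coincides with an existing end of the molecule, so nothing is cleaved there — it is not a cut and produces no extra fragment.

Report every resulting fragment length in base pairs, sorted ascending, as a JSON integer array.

Per-enzyme occurrences:
  AzqIX (GAAATTCG, off=8): starts [10, 26] → cuts [18, 34]
  LmaIV (GATGTTCG, off=6): no sites
  EstII (GGGC, off=3): starts [0, 5] → cuts [3, 8]

Pooled cuts: [3, 8, 18, 34]

Fragment lengths:
  [0,3): 3 bp
  [3,8): 5 bp
  [8,18): 10 bp
  [18,34): 16 bp
  [34,51): 17 bp

[3,5,10,16,17]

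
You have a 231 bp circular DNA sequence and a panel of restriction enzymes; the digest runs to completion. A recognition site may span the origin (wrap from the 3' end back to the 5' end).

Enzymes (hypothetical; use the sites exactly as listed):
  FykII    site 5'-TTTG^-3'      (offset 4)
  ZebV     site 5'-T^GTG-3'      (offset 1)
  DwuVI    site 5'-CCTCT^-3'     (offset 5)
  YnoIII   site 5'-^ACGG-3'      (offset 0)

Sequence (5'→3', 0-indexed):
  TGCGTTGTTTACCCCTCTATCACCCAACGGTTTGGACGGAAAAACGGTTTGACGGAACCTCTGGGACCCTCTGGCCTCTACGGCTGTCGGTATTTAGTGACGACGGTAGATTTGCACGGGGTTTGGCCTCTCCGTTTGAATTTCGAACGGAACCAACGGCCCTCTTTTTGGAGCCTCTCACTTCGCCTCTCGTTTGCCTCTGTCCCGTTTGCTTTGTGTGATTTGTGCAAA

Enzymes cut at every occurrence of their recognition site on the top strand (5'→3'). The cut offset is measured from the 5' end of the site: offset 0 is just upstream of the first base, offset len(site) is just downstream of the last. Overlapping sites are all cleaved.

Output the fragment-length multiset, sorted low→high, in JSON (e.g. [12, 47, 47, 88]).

Site scan:
  FykII (TTTG, off=4): starts [30, 47, 110, 121, 134, 166, 192, 207, 212, 221] → cuts [34, 51, 114, 125, 138, 170, 196, 211, 216, 225]
  ZebV (TGTG, off=1): starts [214, 216, 223] → cuts [215, 217, 224]
  DwuVI (CCTCT, off=5): starts [13, 57, 67, 74, 126, 160, 173, 185, 196] → cuts [18, 62, 72, 79, 131, 165, 178, 190, 201]
  YnoIII (ACGG, off=0): starts [26, 35, 43, 51, 79, 102, 115, 146, 155] → cuts [26, 35, 43, 51, 79, 102, 115, 146, 155]

Pooled cuts: [18, 26, 34, 35, 43, 51, 62, 72, 79, 102, 114, 115, 125, 131, 138, 146, 155, 165, 170, 178, 190, 196, 201, 211, 215, 216, 217, 224, 225]

Fragments:
  18→26: 8 bp
  26→34: 8 bp
  34→35: 1 bp
  35→43: 8 bp
  43→51: 8 bp
  51→62: 11 bp
  62→72: 10 bp
  72→79: 7 bp
  79→102: 23 bp
  102→114: 12 bp
  114→115: 1 bp
  115→125: 10 bp
  125→131: 6 bp
  131→138: 7 bp
  138→146: 8 bp
  146→155: 9 bp
  155→165: 10 bp
  165→170: 5 bp
  170→178: 8 bp
  178→190: 12 bp
  190→196: 6 bp
  196→201: 5 bp
  201→211: 10 bp
  211→215: 4 bp
  215→216: 1 bp
  216→217: 1 bp
  217→224: 7 bp
  224→225: 1 bp
  225→18 (wrap): 231-225+18 = 24 bp

[1,1,1,1,1,4,5,5,6,6,7,7,7,8,8,8,8,8,8,9,10,10,10,10,11,12,12,23,24]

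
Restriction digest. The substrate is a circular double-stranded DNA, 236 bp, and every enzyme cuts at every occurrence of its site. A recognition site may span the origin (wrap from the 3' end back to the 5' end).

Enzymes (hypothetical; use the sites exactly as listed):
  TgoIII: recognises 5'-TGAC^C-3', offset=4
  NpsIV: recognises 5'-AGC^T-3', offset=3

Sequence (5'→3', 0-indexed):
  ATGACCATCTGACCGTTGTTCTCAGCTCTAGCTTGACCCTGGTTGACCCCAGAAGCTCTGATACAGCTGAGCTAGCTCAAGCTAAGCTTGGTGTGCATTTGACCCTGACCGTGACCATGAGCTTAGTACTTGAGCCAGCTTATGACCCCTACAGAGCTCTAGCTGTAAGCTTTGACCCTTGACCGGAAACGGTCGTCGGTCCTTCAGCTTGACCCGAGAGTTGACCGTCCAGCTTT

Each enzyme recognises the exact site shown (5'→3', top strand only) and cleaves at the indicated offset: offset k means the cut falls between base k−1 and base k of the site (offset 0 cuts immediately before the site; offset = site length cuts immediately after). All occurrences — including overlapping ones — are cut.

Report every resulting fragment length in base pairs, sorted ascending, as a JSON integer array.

[4,5,5,5,5,6,6,6,6,6,6,7,7,7,7,8,8,8,9,10,11,11,12,13,16,17,25]

Per-enzyme occurrences:
  TgoIII (TGACC, off=4): starts [1, 9, 33, 43, 99, 105, 111, 142, 172, 179, 209, 221] → cuts [5, 13, 37, 47, 103, 109, 115, 146, 176, 183, 213, 225]
  NpsIV (AGCT, off=3): starts [23, 29, 53, 64, 69, 73, 79, 84, 119, 136, 154, 160, 167, 205, 230] → cuts [26, 32, 56, 67, 72, 76, 82, 87, 122, 139, 157, 163, 170, 208, 233]

Pooled cuts: [5, 13, 26, 32, 37, 47, 56, 67, 72, 76, 82, 87, 103, 109, 115, 122, 139, 146, 157, 163, 170, 176, 183, 208, 213, 225, 233]

Fragments:
  5→13: 8 bp
  13→26: 13 bp
  26→32: 6 bp
  32→37: 5 bp
  37→47: 10 bp
  47→56: 9 bp
  56→67: 11 bp
  67→72: 5 bp
  72→76: 4 bp
  76→82: 6 bp
  82→87: 5 bp
  87→103: 16 bp
  103→109: 6 bp
  109→115: 6 bp
  115→122: 7 bp
  122→139: 17 bp
  139→146: 7 bp
  146→157: 11 bp
  157→163: 6 bp
  163→170: 7 bp
  170→176: 6 bp
  176→183: 7 bp
  183→208: 25 bp
  208→213: 5 bp
  213→225: 12 bp
  225→233: 8 bp
  233→5 (wrap): 236-233+5 = 8 bp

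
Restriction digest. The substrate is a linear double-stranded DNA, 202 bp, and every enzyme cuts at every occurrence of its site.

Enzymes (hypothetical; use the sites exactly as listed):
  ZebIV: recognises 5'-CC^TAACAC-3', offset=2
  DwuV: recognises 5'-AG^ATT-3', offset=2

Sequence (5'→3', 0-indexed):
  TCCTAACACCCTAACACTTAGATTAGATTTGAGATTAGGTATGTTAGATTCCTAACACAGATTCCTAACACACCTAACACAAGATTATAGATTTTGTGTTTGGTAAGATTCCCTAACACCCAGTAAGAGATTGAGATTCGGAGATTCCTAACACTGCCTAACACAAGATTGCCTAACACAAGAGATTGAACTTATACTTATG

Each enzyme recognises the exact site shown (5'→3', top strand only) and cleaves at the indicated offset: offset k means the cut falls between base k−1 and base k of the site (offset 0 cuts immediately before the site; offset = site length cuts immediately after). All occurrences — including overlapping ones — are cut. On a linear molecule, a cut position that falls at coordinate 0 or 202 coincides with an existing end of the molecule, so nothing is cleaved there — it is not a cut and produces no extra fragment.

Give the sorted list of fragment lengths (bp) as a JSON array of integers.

[3,5,5,5,5,6,6,6,7,7,8,8,8,9,9,9,10,10,11,14,16,17,18]

Scan for sites:
  ZebIV (CCTAACAC, off=2): starts [1, 9, 50, 63, 72, 111, 146, 156, 171] → cuts [3, 11, 52, 65, 74, 113, 148, 158, 173]
  DwuV (AGATT, off=2): starts [19, 24, 31, 45, 58, 81, 88, 105, 127, 133, 141, 165, 182] → cuts [21, 26, 33, 47, 60, 83, 90, 107, 129, 135, 143, 167, 184]

All cut coordinates (distinct, sorted): [3, 11, 21, 26, 33, 47, 52, 60, 65, 74, 83, 90, 107, 113, 129, 135, 143, 148, 158, 167, 173, 184]

Fragment lengths:
  [0,3): 3 bp
  [3,11): 8 bp
  [11,21): 10 bp
  [21,26): 5 bp
  [26,33): 7 bp
  [33,47): 14 bp
  [47,52): 5 bp
  [52,60): 8 bp
  [60,65): 5 bp
  [65,74): 9 bp
  [74,83): 9 bp
  [83,90): 7 bp
  [90,107): 17 bp
  [107,113): 6 bp
  [113,129): 16 bp
  [129,135): 6 bp
  [135,143): 8 bp
  [143,148): 5 bp
  [148,158): 10 bp
  [158,167): 9 bp
  [167,173): 6 bp
  [173,184): 11 bp
  [184,202): 18 bp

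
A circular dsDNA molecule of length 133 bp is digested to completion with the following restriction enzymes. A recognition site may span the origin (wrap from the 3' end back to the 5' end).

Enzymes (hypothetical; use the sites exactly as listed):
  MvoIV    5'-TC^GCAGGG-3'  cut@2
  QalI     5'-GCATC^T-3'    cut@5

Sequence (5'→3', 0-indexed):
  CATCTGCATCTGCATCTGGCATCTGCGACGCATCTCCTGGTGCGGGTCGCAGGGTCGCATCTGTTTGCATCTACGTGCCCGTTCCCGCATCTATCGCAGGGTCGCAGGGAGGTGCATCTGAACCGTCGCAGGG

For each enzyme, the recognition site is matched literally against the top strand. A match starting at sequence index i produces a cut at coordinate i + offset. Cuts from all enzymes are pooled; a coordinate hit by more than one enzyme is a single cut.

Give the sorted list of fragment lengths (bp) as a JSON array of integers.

Per-enzyme occurrences:
  MvoIV TCGCAGGG/2: at [46, 93, 101, 125] ⇒ [48, 95, 103, 127]
  QalI GCATCT/5: at [5, 11, 18, 29, 56, 66, 86, 113, 132] ⇒ [4, 10, 16, 23, 34, 61, 71, 91, 118]

Pooled cuts: [4, 10, 16, 23, 34, 48, 61, 71, 91, 95, 103, 118, 127]

Fragments:
  4→10: 6 bp
  10→16: 6 bp
  16→23: 7 bp
  23→34: 11 bp
  34→48: 14 bp
  48→61: 13 bp
  61→71: 10 bp
  71→91: 20 bp
  91→95: 4 bp
  95→103: 8 bp
  103→118: 15 bp
  118→127: 9 bp
  127→4 (wrap): 133-127+4 = 10 bp

[4,6,6,7,8,9,10,10,11,13,14,15,20]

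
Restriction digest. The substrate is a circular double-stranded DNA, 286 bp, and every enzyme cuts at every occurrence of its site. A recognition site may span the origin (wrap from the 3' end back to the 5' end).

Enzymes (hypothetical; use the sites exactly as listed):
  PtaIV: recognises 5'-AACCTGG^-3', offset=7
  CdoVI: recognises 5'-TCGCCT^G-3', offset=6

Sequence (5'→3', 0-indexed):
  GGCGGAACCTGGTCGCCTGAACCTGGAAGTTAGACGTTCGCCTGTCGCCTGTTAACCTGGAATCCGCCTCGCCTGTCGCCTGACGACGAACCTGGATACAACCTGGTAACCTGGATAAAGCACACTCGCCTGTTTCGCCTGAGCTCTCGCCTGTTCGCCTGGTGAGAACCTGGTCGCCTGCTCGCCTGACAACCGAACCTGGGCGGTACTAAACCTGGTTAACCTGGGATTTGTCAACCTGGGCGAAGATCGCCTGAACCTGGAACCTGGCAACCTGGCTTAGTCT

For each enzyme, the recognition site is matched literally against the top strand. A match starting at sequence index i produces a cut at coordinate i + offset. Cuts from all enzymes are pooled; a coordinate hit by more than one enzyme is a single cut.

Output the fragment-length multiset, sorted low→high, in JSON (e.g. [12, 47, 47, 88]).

[6,6,7,7,7,8,8,8,8,8,8,9,9,10,11,12,13,13,14,14,15,15,16,17,17,20]

Scan for sites:
  PtaIV AACCTGG/7: at [5, 19, 53, 88, 99, 107, 166, 195, 211, 220, 235, 256, 263, 271] ⇒ [12, 26, 60, 95, 106, 114, 173, 202, 218, 227, 242, 263, 270, 278]
  CdoVI TCGCCTG/6: at [12, 37, 44, 68, 75, 125, 134, 146, 154, 173, 181, 249] ⇒ [18, 43, 50, 74, 81, 131, 140, 152, 160, 179, 187, 255]

All cut coordinates (distinct, sorted): [12, 18, 26, 43, 50, 60, 74, 81, 95, 106, 114, 131, 140, 152, 160, 173, 179, 187, 202, 218, 227, 242, 255, 263, 270, 278]

Fragment lengths:
  12→18: 6 bp
  18→26: 8 bp
  26→43: 17 bp
  43→50: 7 bp
  50→60: 10 bp
  60→74: 14 bp
  74→81: 7 bp
  81→95: 14 bp
  95→106: 11 bp
  106→114: 8 bp
  114→131: 17 bp
  131→140: 9 bp
  140→152: 12 bp
  152→160: 8 bp
  160→173: 13 bp
  173→179: 6 bp
  179→187: 8 bp
  187→202: 15 bp
  202→218: 16 bp
  218→227: 9 bp
  227→242: 15 bp
  242→255: 13 bp
  255→263: 8 bp
  263→270: 7 bp
  270→278: 8 bp
  278→12 (wrap): 286-278+12 = 20 bp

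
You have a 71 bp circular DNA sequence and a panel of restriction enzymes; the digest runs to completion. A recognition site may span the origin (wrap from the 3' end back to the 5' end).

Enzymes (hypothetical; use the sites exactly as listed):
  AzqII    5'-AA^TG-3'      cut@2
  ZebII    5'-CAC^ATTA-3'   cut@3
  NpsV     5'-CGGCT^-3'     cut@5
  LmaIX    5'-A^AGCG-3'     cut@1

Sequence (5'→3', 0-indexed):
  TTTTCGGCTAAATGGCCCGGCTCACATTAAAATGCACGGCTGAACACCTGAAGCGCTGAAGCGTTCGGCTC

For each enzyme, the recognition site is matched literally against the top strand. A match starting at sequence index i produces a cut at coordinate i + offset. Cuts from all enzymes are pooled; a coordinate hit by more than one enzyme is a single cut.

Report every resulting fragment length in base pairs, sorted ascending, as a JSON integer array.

[3,3,7,8,9,10,10,10,11]

Per-enzyme occurrences:
  AzqII AATG/2: at [10, 30] ⇒ [12, 32]
  ZebII CACATTA/3: at [22] ⇒ [25]
  NpsV CGGCT/5: at [4, 17, 36, 65] ⇒ [9, 22, 41, 70]
  LmaIX AAGCG/1: at [50, 58] ⇒ [51, 59]

All cut coordinates (distinct, sorted): [9, 12, 22, 25, 32, 41, 51, 59, 70]

Fragment lengths:
  9→12: 3 bp
  12→22: 10 bp
  22→25: 3 bp
  25→32: 7 bp
  32→41: 9 bp
  41→51: 10 bp
  51→59: 8 bp
  59→70: 11 bp
  70→9 (wrap): 71-70+9 = 10 bp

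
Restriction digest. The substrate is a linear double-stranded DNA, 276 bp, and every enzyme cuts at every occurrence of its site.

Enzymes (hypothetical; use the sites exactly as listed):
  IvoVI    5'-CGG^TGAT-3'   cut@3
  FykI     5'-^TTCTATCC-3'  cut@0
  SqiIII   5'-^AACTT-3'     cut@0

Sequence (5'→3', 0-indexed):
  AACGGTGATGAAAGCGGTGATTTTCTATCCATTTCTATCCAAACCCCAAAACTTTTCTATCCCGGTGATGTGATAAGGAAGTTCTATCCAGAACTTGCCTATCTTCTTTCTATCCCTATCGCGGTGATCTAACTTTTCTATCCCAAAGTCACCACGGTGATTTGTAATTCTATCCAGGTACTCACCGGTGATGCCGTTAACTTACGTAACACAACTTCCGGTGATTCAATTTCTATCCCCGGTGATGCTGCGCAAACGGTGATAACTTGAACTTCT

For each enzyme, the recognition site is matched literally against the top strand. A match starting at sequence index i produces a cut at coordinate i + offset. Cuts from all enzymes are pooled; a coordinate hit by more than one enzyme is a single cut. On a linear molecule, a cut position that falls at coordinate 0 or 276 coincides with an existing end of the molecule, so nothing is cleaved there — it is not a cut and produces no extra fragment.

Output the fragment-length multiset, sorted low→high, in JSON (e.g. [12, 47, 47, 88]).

Scan for sites:
  IvoVI (CGGTGAT, off=3): starts [2, 14, 62, 121, 154, 185, 218, 239, 256] → cuts [5, 17, 65, 124, 157, 188, 221, 242, 259]
  FykI (TTCTATCC, off=0): starts [22, 32, 54, 81, 107, 135, 167, 230] → cuts [22, 32, 54, 81, 107, 135, 167, 230]
  SqiIII (AACTT, off=0): starts [49, 91, 130, 198, 212, 263, 269] → cuts [49, 91, 130, 198, 212, 263, 269]

Pooled cuts: [5, 17, 22, 32, 49, 54, 65, 81, 91, 107, 124, 130, 135, 157, 167, 188, 198, 212, 221, 230, 242, 259, 263, 269]

Fragment lengths:
  [0,5): 5 bp
  [5,17): 12 bp
  [17,22): 5 bp
  [22,32): 10 bp
  [32,49): 17 bp
  [49,54): 5 bp
  [54,65): 11 bp
  [65,81): 16 bp
  [81,91): 10 bp
  [91,107): 16 bp
  [107,124): 17 bp
  [124,130): 6 bp
  [130,135): 5 bp
  [135,157): 22 bp
  [157,167): 10 bp
  [167,188): 21 bp
  [188,198): 10 bp
  [198,212): 14 bp
  [212,221): 9 bp
  [221,230): 9 bp
  [230,242): 12 bp
  [242,259): 17 bp
  [259,263): 4 bp
  [263,269): 6 bp
  [269,276): 7 bp

[4,5,5,5,5,6,6,7,9,9,10,10,10,10,11,12,12,14,16,16,17,17,17,21,22]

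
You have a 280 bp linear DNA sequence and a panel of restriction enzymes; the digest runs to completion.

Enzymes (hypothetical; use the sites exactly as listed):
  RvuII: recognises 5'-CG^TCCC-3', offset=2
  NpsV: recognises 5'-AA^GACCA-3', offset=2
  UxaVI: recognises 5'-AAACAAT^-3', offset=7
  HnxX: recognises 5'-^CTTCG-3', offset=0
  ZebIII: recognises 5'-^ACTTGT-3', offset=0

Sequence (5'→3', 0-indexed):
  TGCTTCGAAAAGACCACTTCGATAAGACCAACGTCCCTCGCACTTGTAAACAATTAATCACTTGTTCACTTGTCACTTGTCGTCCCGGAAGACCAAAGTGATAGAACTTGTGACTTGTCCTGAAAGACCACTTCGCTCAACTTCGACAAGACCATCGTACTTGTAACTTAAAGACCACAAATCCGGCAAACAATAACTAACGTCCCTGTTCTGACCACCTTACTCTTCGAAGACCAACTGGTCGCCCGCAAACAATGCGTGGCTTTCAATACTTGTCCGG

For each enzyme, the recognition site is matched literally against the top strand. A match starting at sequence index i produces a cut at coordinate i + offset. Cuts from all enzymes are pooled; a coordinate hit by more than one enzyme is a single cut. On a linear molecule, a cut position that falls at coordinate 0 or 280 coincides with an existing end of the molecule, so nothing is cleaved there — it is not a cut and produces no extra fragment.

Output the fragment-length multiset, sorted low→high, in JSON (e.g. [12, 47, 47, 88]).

Site scan:
  RvuII (CGTCCC, off=2): starts [31, 80, 200] → cuts [33, 82, 202]
  NpsV (AAGACCA, off=2): starts [9, 23, 88, 123, 147, 170, 229] → cuts [11, 25, 90, 125, 149, 172, 231]
  UxaVI (AAACAAT, off=7): starts [47, 187, 249] → cuts [54, 194, 256]
  HnxX (CTTCG, off=0): starts [2, 16, 130, 140, 224] → cuts [2, 16, 130, 140, 224]
  ZebIII (ACTTGT, off=0): starts [41, 59, 67, 74, 105, 112, 158, 270] → cuts [41, 59, 67, 74, 105, 112, 158, 270]

Pooled cuts: [2, 11, 16, 25, 33, 41, 54, 59, 67, 74, 82, 90, 105, 112, 125, 130, 140, 149, 158, 172, 194, 202, 224, 231, 256, 270]

Fragments:
  [0,2): 2 bp
  [2,11): 9 bp
  [11,16): 5 bp
  [16,25): 9 bp
  [25,33): 8 bp
  [33,41): 8 bp
  [41,54): 13 bp
  [54,59): 5 bp
  [59,67): 8 bp
  [67,74): 7 bp
  [74,82): 8 bp
  [82,90): 8 bp
  [90,105): 15 bp
  [105,112): 7 bp
  [112,125): 13 bp
  [125,130): 5 bp
  [130,140): 10 bp
  [140,149): 9 bp
  [149,158): 9 bp
  [158,172): 14 bp
  [172,194): 22 bp
  [194,202): 8 bp
  [202,224): 22 bp
  [224,231): 7 bp
  [231,256): 25 bp
  [256,270): 14 bp
  [270,280): 10 bp

[2,5,5,5,7,7,7,8,8,8,8,8,8,9,9,9,9,10,10,13,13,14,14,15,22,22,25]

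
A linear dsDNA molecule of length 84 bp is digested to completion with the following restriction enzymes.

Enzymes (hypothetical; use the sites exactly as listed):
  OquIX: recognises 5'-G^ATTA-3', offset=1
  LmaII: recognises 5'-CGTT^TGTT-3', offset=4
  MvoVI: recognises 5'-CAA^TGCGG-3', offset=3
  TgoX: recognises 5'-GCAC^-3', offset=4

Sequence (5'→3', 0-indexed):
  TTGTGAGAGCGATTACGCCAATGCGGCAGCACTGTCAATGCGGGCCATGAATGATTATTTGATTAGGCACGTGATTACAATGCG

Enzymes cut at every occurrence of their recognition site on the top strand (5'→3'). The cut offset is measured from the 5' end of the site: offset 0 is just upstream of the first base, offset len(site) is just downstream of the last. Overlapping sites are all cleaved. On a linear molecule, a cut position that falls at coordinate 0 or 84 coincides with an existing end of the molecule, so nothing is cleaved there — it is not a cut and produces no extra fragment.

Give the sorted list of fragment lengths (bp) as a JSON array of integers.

Scan for sites:
  OquIX GATTA/1: at [10, 52, 60, 72] ⇒ [11, 53, 61, 73]
  LmaII (CGTTTGTT, off=4): no sites
  MvoVI CAATGCGG/3: at [18, 35] ⇒ [21, 38]
  TgoX GCAC/4: at [28, 66] ⇒ [32, 70]

All cut coordinates (distinct, sorted): [11, 21, 32, 38, 53, 61, 70, 73]

Fragment lengths:
  [0,11): 11 bp
  [11,21): 10 bp
  [21,32): 11 bp
  [32,38): 6 bp
  [38,53): 15 bp
  [53,61): 8 bp
  [61,70): 9 bp
  [70,73): 3 bp
  [73,84): 11 bp

[3,6,8,9,10,11,11,11,15]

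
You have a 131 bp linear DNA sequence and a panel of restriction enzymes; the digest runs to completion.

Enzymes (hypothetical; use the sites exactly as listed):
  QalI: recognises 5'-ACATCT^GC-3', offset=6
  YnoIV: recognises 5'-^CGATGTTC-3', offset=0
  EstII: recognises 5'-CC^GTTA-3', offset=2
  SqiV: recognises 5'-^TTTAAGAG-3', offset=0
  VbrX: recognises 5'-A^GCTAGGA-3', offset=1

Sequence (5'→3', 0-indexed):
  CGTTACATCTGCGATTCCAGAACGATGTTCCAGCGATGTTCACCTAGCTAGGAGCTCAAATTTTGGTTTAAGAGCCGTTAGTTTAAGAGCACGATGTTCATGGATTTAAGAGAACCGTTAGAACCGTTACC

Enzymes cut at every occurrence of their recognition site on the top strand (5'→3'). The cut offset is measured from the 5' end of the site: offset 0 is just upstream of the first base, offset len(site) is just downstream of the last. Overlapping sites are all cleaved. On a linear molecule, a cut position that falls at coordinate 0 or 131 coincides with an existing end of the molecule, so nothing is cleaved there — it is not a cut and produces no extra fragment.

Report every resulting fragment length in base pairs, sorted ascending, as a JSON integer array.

Site scan:
  QalI ACATCTGC/6: at [4] ⇒ [10]
  YnoIV CGATGTTC/0: at [22, 33, 91] ⇒ [22, 33, 91]
  EstII CCGTTA/2: at [74, 114, 123] ⇒ [76, 116, 125]
  SqiV TTTAAGAG/0: at [66, 81, 104] ⇒ [66, 81, 104]
  VbrX AGCTAGGA/1: at [45] ⇒ [46]

Pooled cuts: [10, 22, 33, 46, 66, 76, 81, 91, 104, 116, 125]

Fragment lengths:
  [0,10): 10 bp
  [10,22): 12 bp
  [22,33): 11 bp
  [33,46): 13 bp
  [46,66): 20 bp
  [66,76): 10 bp
  [76,81): 5 bp
  [81,91): 10 bp
  [91,104): 13 bp
  [104,116): 12 bp
  [116,125): 9 bp
  [125,131): 6 bp

[5,6,9,10,10,10,11,12,12,13,13,20]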